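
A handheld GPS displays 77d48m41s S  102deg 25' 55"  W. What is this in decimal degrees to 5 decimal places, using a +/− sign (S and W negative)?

-77.81139, -102.43194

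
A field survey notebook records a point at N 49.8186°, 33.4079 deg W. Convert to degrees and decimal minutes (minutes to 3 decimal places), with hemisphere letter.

49° 49.116′ N, 33° 24.474′ W

Latitude: 49° + 0.818600 × 60 = 49° 49.11600′
Longitude: fractional part 0.407900 → 24.47400 minutes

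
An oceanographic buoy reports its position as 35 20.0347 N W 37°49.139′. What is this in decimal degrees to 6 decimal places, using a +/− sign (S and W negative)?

35.333912, -37.818983

Latitude: 35 + 20.0347/60 = 35.3339117
N ⇒ keep positive
Lon: 37 + 49.139/60 = 37.8189833
W → negative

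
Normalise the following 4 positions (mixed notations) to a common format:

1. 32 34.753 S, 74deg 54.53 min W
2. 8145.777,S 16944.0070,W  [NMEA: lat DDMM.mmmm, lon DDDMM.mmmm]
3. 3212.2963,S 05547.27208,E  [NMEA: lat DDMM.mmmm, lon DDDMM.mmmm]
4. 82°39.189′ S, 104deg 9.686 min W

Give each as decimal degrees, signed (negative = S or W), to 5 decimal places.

1. -32.57922, -74.90883
2. -81.76295, -169.73345
3. -32.20494, 55.78787
4. -82.65315, -104.16143

Point 1:
  Latitude: 32 + 34.753/60 = 32.579217
  S ⇒ negate
  Lon: 74 + 54.53/60 = 74.908833
  W → negative
Point 2:
  Lat: split at 2 digits → 81° and 45.777′; 81 + 45.777/60 = 81.762950
  S ⇒ negate
  λ: split at 3 digits → 169° and 44.007′; 169 + 44.007/60 = 169.733450
  hemisphere W, so the sign is −
Point 3:
  Latitude: split at 2 digits → 32° and 12.2963′; 32 + 12.2963/60 = 32.204938
  S → negative
  Lon: degrees = first 3 digits = 55, minutes = 47.27208; 55 + 47.27208/60 = 55.787868
  E → positive
Point 4:
  Lat: 39.189′ = 0.653150°; total 82.653150
  S ⇒ negate
  Longitude: 9.686′ = 0.161433°; total 104.161433
  hemisphere W, so the sign is −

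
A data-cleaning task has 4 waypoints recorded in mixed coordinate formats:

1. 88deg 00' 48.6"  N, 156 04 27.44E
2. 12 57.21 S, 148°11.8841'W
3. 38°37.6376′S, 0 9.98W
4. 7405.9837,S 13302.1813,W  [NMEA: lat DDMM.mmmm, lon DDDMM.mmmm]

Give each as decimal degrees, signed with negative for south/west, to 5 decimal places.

Point 1:
  Latitude: 88 + 0/60 + 48.6/3600 = 88.013500
  N → positive
  Lon: 4′ + 27.44″ = 4.45733′; 156 + 4.45733/60 = 156.074289
  E → positive
Point 2:
  Latitude: 12 + 57.21/60 = 12.953500
  hemisphere S, so the sign is −
  λ: 148 + 11.8841/60 = 148.198068
  W ⇒ negate
Point 3:
  φ: 38 + 37.6376/60 = 38.627293
  hemisphere S, so the sign is −
  Longitude: 0 + 9.98/60 = 0.166333
  W ⇒ negate
Point 4:
  Lat: degrees = first 2 digits = 74, minutes = 5.9837; 74 + 5.9837/60 = 74.099728
  S ⇒ negate
  Longitude: split at 3 digits → 133° and 2.1813′; 133 + 2.1813/60 = 133.036355
  W ⇒ negate

1. 88.01350, 156.07429
2. -12.95350, -148.19807
3. -38.62729, -0.16633
4. -74.09973, -133.03636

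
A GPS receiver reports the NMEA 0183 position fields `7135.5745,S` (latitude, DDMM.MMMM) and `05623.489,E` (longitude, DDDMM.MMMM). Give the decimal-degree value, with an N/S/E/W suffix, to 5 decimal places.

71.59291° S, 56.39148° E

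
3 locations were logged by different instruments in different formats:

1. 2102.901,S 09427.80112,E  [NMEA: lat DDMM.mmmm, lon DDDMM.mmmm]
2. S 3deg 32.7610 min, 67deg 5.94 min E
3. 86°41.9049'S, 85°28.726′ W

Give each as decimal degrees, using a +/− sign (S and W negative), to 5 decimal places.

1. -21.04835, 94.46335
2. -3.54602, 67.09900
3. -86.69842, -85.47877

Point 1:
  Latitude: degrees = first 2 digits = 21, minutes = 2.901; 21 + 2.901/60 = 21.048350
  S ⇒ negate
  Lon: split at 3 digits → 094° and 27.80112′; 94 + 27.80112/60 = 94.463352
  E ⇒ keep positive
Point 2:
  Lat: 32.761′ = 0.546017°; total 3.546017
  S ⇒ negate
  Lon: 5.94′ = 0.099000°; total 67.099000
  E → positive
Point 3:
  Lat: 41.9049′ = 0.698415°; total 86.698415
  S ⇒ negate
  λ: 85 + 28.726/60 = 85.478767
  W ⇒ negate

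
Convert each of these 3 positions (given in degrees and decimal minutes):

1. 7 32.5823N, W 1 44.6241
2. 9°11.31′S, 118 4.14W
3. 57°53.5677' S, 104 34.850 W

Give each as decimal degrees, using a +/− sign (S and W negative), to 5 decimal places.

1. 7.54304, -1.74374
2. -9.18850, -118.06900
3. -57.89280, -104.58083

Point 1:
  φ: 7 + 32.5823/60 = 7.543038
  N → positive
  λ: 44.6241′ = 0.743735°; total 1.743735
  hemisphere W, so the sign is −
Point 2:
  φ: 9 + 11.31/60 = 9.188500
  S ⇒ negate
  λ: 118 + 4.14/60 = 118.069000
  W ⇒ negate
Point 3:
  φ: 57 + 53.5677/60 = 57.892795
  S ⇒ negate
  Lon: 104 + 34.85/60 = 104.580833
  hemisphere W, so the sign is −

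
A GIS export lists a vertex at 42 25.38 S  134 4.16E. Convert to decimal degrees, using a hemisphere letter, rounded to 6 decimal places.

φ: 42 + 25.38/60 = 42.4230000
λ: 134 + 4.16/60 = 134.0693333

42.423000° S, 134.069333° E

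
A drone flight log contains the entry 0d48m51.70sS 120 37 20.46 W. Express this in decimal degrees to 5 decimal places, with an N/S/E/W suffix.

0.81436° S, 120.62235° W

Latitude: 0 + 48/60 + 51.7/3600 = 0.814361
λ: 37′ + 20.46″ = 37.34100′; 120 + 37.34100/60 = 120.622350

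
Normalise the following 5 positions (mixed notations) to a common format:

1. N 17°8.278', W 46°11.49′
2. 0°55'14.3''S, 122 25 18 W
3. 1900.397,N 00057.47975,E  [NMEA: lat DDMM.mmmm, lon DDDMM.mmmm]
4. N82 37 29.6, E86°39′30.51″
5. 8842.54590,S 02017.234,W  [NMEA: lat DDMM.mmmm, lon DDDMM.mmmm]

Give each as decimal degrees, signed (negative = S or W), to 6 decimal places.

Point 1:
  Lat: 8.278′ = 0.137967°; total 17.1379667
  N → positive
  Longitude: 11.49′ = 0.191500°; total 46.1915000
  W → negative
Point 2:
  φ: 55′ + 14.3″ = 55.23833′; 0 + 55.23833/60 = 0.9206389
  S → negative
  Longitude: 122 + 25/60 + 18/3600 = 122.4216667
  W ⇒ negate
Point 3:
  Lat: degrees = first 2 digits = 19, minutes = 0.397; 19 + 0.397/60 = 19.0066167
  N ⇒ keep positive
  λ: split at 3 digits → 000° and 57.47975′; 0 + 57.47975/60 = 0.9579958
  E ⇒ keep positive
Point 4:
  Lat: 82 + 37/60 + 29.6/3600 = 82.6248889
  N → positive
  λ: 86 + 39/60 + 30.51/3600 = 86.6584750
  E ⇒ keep positive
Point 5:
  Lat: split at 2 digits → 88° and 42.5459′; 88 + 42.5459/60 = 88.7090983
  S ⇒ negate
  Longitude: split at 3 digits → 020° and 17.234′; 20 + 17.234/60 = 20.2872333
  W → negative

1. 17.137967, -46.191500
2. -0.920639, -122.421667
3. 19.006617, 0.957996
4. 82.624889, 86.658475
5. -88.709098, -20.287233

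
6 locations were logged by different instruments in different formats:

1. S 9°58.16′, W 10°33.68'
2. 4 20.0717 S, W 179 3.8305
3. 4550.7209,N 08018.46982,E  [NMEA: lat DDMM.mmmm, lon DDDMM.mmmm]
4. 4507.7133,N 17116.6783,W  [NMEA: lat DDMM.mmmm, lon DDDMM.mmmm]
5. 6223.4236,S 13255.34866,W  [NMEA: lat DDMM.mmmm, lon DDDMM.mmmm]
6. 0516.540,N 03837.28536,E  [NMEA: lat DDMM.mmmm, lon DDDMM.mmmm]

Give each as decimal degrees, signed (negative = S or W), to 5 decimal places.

1. -9.96933, -10.56133
2. -4.33453, -179.06384
3. 45.84535, 80.30783
4. 45.12856, -171.27797
5. -62.39039, -132.92248
6. 5.27567, 38.62142

Point 1:
  φ: 9 + 58.16/60 = 9.969333
  S → negative
  Longitude: 10 + 33.68/60 = 10.561333
  W → negative
Point 2:
  Latitude: 4 + 20.0717/60 = 4.334528
  S → negative
  Longitude: 179 + 3.8305/60 = 179.063842
  hemisphere W, so the sign is −
Point 3:
  φ: degrees = first 2 digits = 45, minutes = 50.7209; 45 + 50.7209/60 = 45.845348
  N → positive
  Lon: degrees = first 3 digits = 80, minutes = 18.46982; 80 + 18.46982/60 = 80.307830
  E ⇒ keep positive
Point 4:
  φ: split at 2 digits → 45° and 7.7133′; 45 + 7.7133/60 = 45.128555
  N ⇒ keep positive
  Longitude: degrees = first 3 digits = 171, minutes = 16.6783; 171 + 16.6783/60 = 171.277972
  hemisphere W, so the sign is −
Point 5:
  φ: degrees = first 2 digits = 62, minutes = 23.4236; 62 + 23.4236/60 = 62.390393
  hemisphere S, so the sign is −
  Lon: split at 3 digits → 132° and 55.34866′; 132 + 55.34866/60 = 132.922478
  W → negative
Point 6:
  Lat: degrees = first 2 digits = 5, minutes = 16.54; 5 + 16.54/60 = 5.275667
  N ⇒ keep positive
  Lon: split at 3 digits → 038° and 37.28536′; 38 + 37.28536/60 = 38.621423
  E ⇒ keep positive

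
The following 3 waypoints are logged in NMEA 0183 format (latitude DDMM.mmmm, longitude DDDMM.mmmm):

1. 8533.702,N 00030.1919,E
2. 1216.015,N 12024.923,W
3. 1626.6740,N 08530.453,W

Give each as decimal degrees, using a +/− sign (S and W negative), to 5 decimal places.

Point 1:
  Lat: split at 2 digits → 85° and 33.702′; 85 + 33.702/60 = 85.561700
  N → positive
  λ: split at 3 digits → 000° and 30.1919′; 0 + 30.1919/60 = 0.503198
  E → positive
Point 2:
  φ: degrees = first 2 digits = 12, minutes = 16.015; 12 + 16.015/60 = 12.266917
  N → positive
  Lon: degrees = first 3 digits = 120, minutes = 24.923; 120 + 24.923/60 = 120.415383
  W → negative
Point 3:
  Latitude: degrees = first 2 digits = 16, minutes = 26.674; 16 + 26.674/60 = 16.444567
  N → positive
  λ: split at 3 digits → 085° and 30.453′; 85 + 30.453/60 = 85.507550
  W ⇒ negate

1. 85.56170, 0.50320
2. 12.26692, -120.41538
3. 16.44457, -85.50755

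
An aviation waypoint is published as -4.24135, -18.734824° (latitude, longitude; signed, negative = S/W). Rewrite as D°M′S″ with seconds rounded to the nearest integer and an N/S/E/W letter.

4°14′29″ S, 18°44′5″ W

Latitude is negative → S; |value| = 4.241350
φ: 0.241350 × 60 = 14.48100′ → 14′, remainder × 60 = 28.86″
Longitude is negative → W; |value| = 18.734824
Longitude: 0.734824 × 60 = 44.08944′ → 44′, remainder × 60 = 5.37″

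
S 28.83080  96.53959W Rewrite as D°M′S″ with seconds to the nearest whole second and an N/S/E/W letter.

Latitude: whole degrees 28; 49.84800′ → 49′ and 50.88″
λ: 0.539590 × 60 = 32.37540′ → 32′, remainder × 60 = 22.52″

28°49′51″ S, 96°32′23″ W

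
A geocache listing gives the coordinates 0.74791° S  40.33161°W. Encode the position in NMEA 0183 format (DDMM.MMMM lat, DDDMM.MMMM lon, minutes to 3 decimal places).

0044.875,S / 04019.897,W

φ: 0° + 0.747910 × 60 = 0° 44.87460′
λ: 40° + 0.331610 × 60 = 40° 19.89660′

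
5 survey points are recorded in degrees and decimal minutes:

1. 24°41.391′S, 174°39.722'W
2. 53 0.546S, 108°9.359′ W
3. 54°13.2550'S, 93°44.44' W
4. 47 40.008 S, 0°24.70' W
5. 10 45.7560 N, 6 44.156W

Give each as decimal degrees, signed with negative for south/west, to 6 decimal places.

Point 1:
  φ: 24 + 41.391/60 = 24.6898500
  S → negative
  Lon: 39.722′ = 0.662033°; total 174.6620333
  W ⇒ negate
Point 2:
  Lat: 53 + 0.546/60 = 53.0091000
  S → negative
  Lon: 9.359′ = 0.155983°; total 108.1559833
  W ⇒ negate
Point 3:
  Latitude: 13.255′ = 0.220917°; total 54.2209167
  S ⇒ negate
  Longitude: 93 + 44.44/60 = 93.7406667
  W ⇒ negate
Point 4:
  Lat: 40.008′ = 0.666800°; total 47.6668000
  S ⇒ negate
  Longitude: 0 + 24.7/60 = 0.4116667
  W → negative
Point 5:
  Lat: 10 + 45.756/60 = 10.7626000
  N ⇒ keep positive
  Lon: 6 + 44.156/60 = 6.7359333
  hemisphere W, so the sign is −

1. -24.689850, -174.662033
2. -53.009100, -108.155983
3. -54.220917, -93.740667
4. -47.666800, -0.411667
5. 10.762600, -6.735933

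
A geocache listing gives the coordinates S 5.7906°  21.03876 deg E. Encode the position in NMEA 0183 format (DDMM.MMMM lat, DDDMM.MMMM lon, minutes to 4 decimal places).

0547.4360,S / 02102.3256,E

Lat: fractional part 0.790600 → 47.436000 minutes
Lon: minutes = (21.038760 − 21) × 60 = 2.325600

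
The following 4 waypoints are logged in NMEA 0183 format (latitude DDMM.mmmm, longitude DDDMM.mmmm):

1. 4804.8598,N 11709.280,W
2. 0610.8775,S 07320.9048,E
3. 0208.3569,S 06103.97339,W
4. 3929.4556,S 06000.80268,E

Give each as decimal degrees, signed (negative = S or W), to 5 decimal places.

1. 48.08100, -117.15467
2. -6.18129, 73.34841
3. -2.13928, -61.06622
4. -39.49093, 60.01338

Point 1:
  Latitude: degrees = first 2 digits = 48, minutes = 4.8598; 48 + 4.8598/60 = 48.080997
  N ⇒ keep positive
  λ: split at 3 digits → 117° and 9.28′; 117 + 9.28/60 = 117.154667
  hemisphere W, so the sign is −
Point 2:
  Latitude: split at 2 digits → 06° and 10.8775′; 6 + 10.8775/60 = 6.181292
  hemisphere S, so the sign is −
  Longitude: degrees = first 3 digits = 73, minutes = 20.9048; 73 + 20.9048/60 = 73.348413
  E → positive
Point 3:
  Latitude: degrees = first 2 digits = 2, minutes = 8.3569; 2 + 8.3569/60 = 2.139282
  S → negative
  λ: degrees = first 3 digits = 61, minutes = 3.97339; 61 + 3.97339/60 = 61.066223
  hemisphere W, so the sign is −
Point 4:
  Lat: degrees = first 2 digits = 39, minutes = 29.4556; 39 + 29.4556/60 = 39.490927
  S → negative
  Lon: degrees = first 3 digits = 60, minutes = 0.80268; 60 + 0.80268/60 = 60.013378
  E ⇒ keep positive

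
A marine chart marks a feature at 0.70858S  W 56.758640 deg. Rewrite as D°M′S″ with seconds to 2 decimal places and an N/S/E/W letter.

0°42′30.89″ S, 56°45′31.10″ W

φ: 0.708580 × 60 = 42.51480′ → 42′, remainder × 60 = 30.8880″
Lon: 0.758640 × 60 = 45.51840′ → 45′, remainder × 60 = 31.1040″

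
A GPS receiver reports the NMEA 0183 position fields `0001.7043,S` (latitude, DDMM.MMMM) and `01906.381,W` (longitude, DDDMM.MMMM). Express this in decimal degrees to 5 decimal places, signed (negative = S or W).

Latitude: degrees = first 2 digits = 0, minutes = 1.7043; 0 + 1.7043/60 = 0.028405
S → negative
λ: degrees = first 3 digits = 19, minutes = 6.381; 19 + 6.381/60 = 19.106350
W ⇒ negate

-0.02841, -19.10635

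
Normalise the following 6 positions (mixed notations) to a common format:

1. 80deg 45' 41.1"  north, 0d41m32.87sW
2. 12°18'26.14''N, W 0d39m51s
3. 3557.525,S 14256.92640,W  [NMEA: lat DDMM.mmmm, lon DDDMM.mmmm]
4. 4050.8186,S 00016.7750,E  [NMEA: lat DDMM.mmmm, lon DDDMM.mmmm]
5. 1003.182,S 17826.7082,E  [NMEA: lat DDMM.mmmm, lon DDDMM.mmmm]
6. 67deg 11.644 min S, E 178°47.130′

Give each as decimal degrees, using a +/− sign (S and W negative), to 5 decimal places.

Point 1:
  Lat: 45′ + 41.1″ = 45.68500′; 80 + 45.68500/60 = 80.761417
  N → positive
  Lon: 0° + 41/60 + 32.87/3600 = 0 + 0.683333 + 0.009131 = 0.692464
  hemisphere W, so the sign is −
Point 2:
  Latitude: 12° + 18/60 + 26.14/3600 = 12 + 0.300000 + 0.007261 = 12.307261
  N ⇒ keep positive
  λ: 0 + 39/60 + 51/3600 = 0.664167
  hemisphere W, so the sign is −
Point 3:
  Latitude: split at 2 digits → 35° and 57.525′; 35 + 57.525/60 = 35.958750
  hemisphere S, so the sign is −
  Longitude: split at 3 digits → 142° and 56.9264′; 142 + 56.9264/60 = 142.948773
  W → negative
Point 4:
  Latitude: split at 2 digits → 40° and 50.8186′; 40 + 50.8186/60 = 40.846977
  hemisphere S, so the sign is −
  Longitude: split at 3 digits → 000° and 16.775′; 0 + 16.775/60 = 0.279583
  E → positive
Point 5:
  Latitude: split at 2 digits → 10° and 3.182′; 10 + 3.182/60 = 10.053033
  hemisphere S, so the sign is −
  λ: degrees = first 3 digits = 178, minutes = 26.7082; 178 + 26.7082/60 = 178.445137
  E ⇒ keep positive
Point 6:
  φ: 11.644′ = 0.194067°; total 67.194067
  S → negative
  Lon: 178 + 47.13/60 = 178.785500
  E ⇒ keep positive

1. 80.76142, -0.69246
2. 12.30726, -0.66417
3. -35.95875, -142.94877
4. -40.84698, 0.27958
5. -10.05303, 178.44514
6. -67.19407, 178.78550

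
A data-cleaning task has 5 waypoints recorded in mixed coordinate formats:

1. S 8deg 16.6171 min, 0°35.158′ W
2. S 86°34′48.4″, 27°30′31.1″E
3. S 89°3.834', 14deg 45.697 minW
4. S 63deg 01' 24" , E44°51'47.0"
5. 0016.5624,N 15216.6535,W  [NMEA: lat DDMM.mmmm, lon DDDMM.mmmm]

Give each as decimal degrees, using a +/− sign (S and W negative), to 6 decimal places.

1. -8.276952, -0.585967
2. -86.580111, 27.508639
3. -89.063900, -14.761617
4. -63.023333, 44.863056
5. 0.276040, -152.277558

Point 1:
  φ: 16.6171′ = 0.276952°; total 8.2769517
  S → negative
  Longitude: 0 + 35.158/60 = 0.5859667
  hemisphere W, so the sign is −
Point 2:
  Lat: 86° + 34/60 + 48.4/3600 = 86 + 0.566667 + 0.013444 = 86.5801111
  S → negative
  Longitude: 27 + 30/60 + 31.1/3600 = 27.5086389
  E ⇒ keep positive
Point 3:
  φ: 3.834′ = 0.063900°; total 89.0639000
  S ⇒ negate
  Longitude: 45.697′ = 0.761617°; total 14.7616167
  W → negative
Point 4:
  Latitude: 63 + 1/60 + 24/3600 = 63.0233333
  hemisphere S, so the sign is −
  Lon: 44 + 51/60 + 47/3600 = 44.8630556
  E → positive
Point 5:
  φ: split at 2 digits → 00° and 16.5624′; 0 + 16.5624/60 = 0.2760400
  N → positive
  Lon: degrees = first 3 digits = 152, minutes = 16.6535; 152 + 16.6535/60 = 152.2775583
  hemisphere W, so the sign is −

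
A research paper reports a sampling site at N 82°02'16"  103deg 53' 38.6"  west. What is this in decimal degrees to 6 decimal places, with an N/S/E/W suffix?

82.037778° N, 103.894056° W

Lat: 2′ + 16″ = 2.26667′; 82 + 2.26667/60 = 82.0377778
λ: 103 + 53/60 + 38.6/3600 = 103.8940556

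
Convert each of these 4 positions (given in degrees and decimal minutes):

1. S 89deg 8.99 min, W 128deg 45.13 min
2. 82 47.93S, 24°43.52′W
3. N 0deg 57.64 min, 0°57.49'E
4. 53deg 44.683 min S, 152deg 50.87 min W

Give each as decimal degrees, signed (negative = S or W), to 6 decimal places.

1. -89.149833, -128.752167
2. -82.798833, -24.725333
3. 0.960667, 0.958167
4. -53.744717, -152.847833

Point 1:
  φ: 8.99′ = 0.149833°; total 89.1498333
  hemisphere S, so the sign is −
  λ: 45.13′ = 0.752167°; total 128.7521667
  W ⇒ negate
Point 2:
  Lat: 47.93′ = 0.798833°; total 82.7988333
  S ⇒ negate
  Lon: 43.52′ = 0.725333°; total 24.7253333
  W ⇒ negate
Point 3:
  Latitude: 0 + 57.64/60 = 0.9606667
  N → positive
  λ: 57.49′ = 0.958167°; total 0.9581667
  E ⇒ keep positive
Point 4:
  Latitude: 53 + 44.683/60 = 53.7447167
  S → negative
  λ: 152 + 50.87/60 = 152.8478333
  W → negative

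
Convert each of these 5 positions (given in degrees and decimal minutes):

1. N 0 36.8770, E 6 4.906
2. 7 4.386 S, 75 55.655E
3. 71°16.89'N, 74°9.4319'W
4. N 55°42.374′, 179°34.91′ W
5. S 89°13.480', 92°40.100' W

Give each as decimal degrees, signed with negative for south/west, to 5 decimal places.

Point 1:
  Latitude: 36.877′ = 0.614617°; total 0.614617
  N ⇒ keep positive
  λ: 6 + 4.906/60 = 6.081767
  E → positive
Point 2:
  φ: 4.386′ = 0.073100°; total 7.073100
  hemisphere S, so the sign is −
  Lon: 55.655′ = 0.927583°; total 75.927583
  E ⇒ keep positive
Point 3:
  φ: 71 + 16.89/60 = 71.281500
  N ⇒ keep positive
  λ: 9.4319′ = 0.157198°; total 74.157198
  hemisphere W, so the sign is −
Point 4:
  Lat: 42.374′ = 0.706233°; total 55.706233
  N → positive
  λ: 179 + 34.91/60 = 179.581833
  W → negative
Point 5:
  Lat: 89 + 13.48/60 = 89.224667
  S → negative
  Longitude: 40.1′ = 0.668333°; total 92.668333
  W ⇒ negate

1. 0.61462, 6.08177
2. -7.07310, 75.92758
3. 71.28150, -74.15720
4. 55.70623, -179.58183
5. -89.22467, -92.66833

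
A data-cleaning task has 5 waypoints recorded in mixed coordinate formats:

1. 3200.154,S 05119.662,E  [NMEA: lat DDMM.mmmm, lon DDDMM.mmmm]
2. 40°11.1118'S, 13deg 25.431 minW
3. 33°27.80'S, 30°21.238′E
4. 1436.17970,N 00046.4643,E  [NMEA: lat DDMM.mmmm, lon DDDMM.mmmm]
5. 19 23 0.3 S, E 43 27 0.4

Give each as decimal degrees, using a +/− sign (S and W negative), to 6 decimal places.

Point 1:
  Latitude: split at 2 digits → 32° and 0.154′; 32 + 0.154/60 = 32.0025667
  S ⇒ negate
  Lon: degrees = first 3 digits = 51, minutes = 19.662; 51 + 19.662/60 = 51.3277000
  E → positive
Point 2:
  φ: 40 + 11.1118/60 = 40.1851967
  S → negative
  Lon: 25.431′ = 0.423850°; total 13.4238500
  hemisphere W, so the sign is −
Point 3:
  Latitude: 27.8′ = 0.463333°; total 33.4633333
  S ⇒ negate
  λ: 21.238′ = 0.353967°; total 30.3539667
  E → positive
Point 4:
  Lat: degrees = first 2 digits = 14, minutes = 36.1797; 14 + 36.1797/60 = 14.6029950
  N → positive
  Longitude: degrees = first 3 digits = 0, minutes = 46.4643; 0 + 46.4643/60 = 0.7744050
  E ⇒ keep positive
Point 5:
  φ: 19 + 23/60 + 0.3/3600 = 19.3834167
  hemisphere S, so the sign is −
  Lon: 43° + 27/60 + 0.4/3600 = 43 + 0.450000 + 0.000111 = 43.4501111
  E → positive

1. -32.002567, 51.327700
2. -40.185197, -13.423850
3. -33.463333, 30.353967
4. 14.602995, 0.774405
5. -19.383417, 43.450111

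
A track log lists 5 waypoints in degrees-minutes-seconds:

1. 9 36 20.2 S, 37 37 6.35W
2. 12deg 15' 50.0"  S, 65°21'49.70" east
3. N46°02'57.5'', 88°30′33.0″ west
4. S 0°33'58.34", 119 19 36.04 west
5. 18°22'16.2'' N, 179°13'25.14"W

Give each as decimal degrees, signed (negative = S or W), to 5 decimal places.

Point 1:
  Latitude: 36′ + 20.2″ = 36.33667′; 9 + 36.33667/60 = 9.605611
  hemisphere S, so the sign is −
  Lon: 37° + 37/60 + 6.35/3600 = 37 + 0.616667 + 0.001764 = 37.618431
  hemisphere W, so the sign is −
Point 2:
  φ: 12 + 15/60 + 50/3600 = 12.263889
  hemisphere S, so the sign is −
  Longitude: 65 + 21/60 + 49.7/3600 = 65.363806
  E ⇒ keep positive
Point 3:
  φ: 46° + 2/60 + 57.5/3600 = 46 + 0.033333 + 0.015972 = 46.049306
  N → positive
  Longitude: 88° + 30/60 + 33/3600 = 88 + 0.500000 + 0.009167 = 88.509167
  W → negative
Point 4:
  φ: 33′ + 58.34″ = 33.97233′; 0 + 33.97233/60 = 0.566206
  S ⇒ negate
  λ: 19′ + 36.04″ = 19.60067′; 119 + 19.60067/60 = 119.326678
  W → negative
Point 5:
  Latitude: 18° + 22/60 + 16.2/3600 = 18 + 0.366667 + 0.004500 = 18.371167
  N ⇒ keep positive
  λ: 179° + 13/60 + 25.14/3600 = 179 + 0.216667 + 0.006983 = 179.223650
  W ⇒ negate

1. -9.60561, -37.61843
2. -12.26389, 65.36381
3. 46.04931, -88.50917
4. -0.56621, -119.32668
5. 18.37117, -179.22365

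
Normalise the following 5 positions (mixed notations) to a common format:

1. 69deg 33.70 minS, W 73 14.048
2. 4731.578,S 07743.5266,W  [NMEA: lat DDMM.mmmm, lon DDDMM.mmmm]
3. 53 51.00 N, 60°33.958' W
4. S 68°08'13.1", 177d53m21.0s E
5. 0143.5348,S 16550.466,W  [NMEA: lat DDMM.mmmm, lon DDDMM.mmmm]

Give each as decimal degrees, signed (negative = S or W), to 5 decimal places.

Point 1:
  Latitude: 69 + 33.7/60 = 69.561667
  S → negative
  Longitude: 14.048′ = 0.234133°; total 73.234133
  W → negative
Point 2:
  Lat: degrees = first 2 digits = 47, minutes = 31.578; 47 + 31.578/60 = 47.526300
  hemisphere S, so the sign is −
  Longitude: split at 3 digits → 077° and 43.5266′; 77 + 43.5266/60 = 77.725443
  W → negative
Point 3:
  Latitude: 53 + 51/60 = 53.850000
  N ⇒ keep positive
  λ: 33.958′ = 0.565967°; total 60.565967
  hemisphere W, so the sign is −
Point 4:
  φ: 68 + 8/60 + 13.1/3600 = 68.136972
  S → negative
  Lon: 53′ + 21″ = 53.35000′; 177 + 53.35000/60 = 177.889167
  E ⇒ keep positive
Point 5:
  Lat: degrees = first 2 digits = 1, minutes = 43.5348; 1 + 43.5348/60 = 1.725580
  hemisphere S, so the sign is −
  Longitude: degrees = first 3 digits = 165, minutes = 50.466; 165 + 50.466/60 = 165.841100
  hemisphere W, so the sign is −

1. -69.56167, -73.23413
2. -47.52630, -77.72544
3. 53.85000, -60.56597
4. -68.13697, 177.88917
5. -1.72558, -165.84110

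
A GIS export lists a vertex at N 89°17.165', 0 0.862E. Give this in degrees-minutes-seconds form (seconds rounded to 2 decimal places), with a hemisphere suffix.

89°17′9.90″ N, 0°00′51.72″ E

Latitude: fractional minutes 0.16500 × 60 = 9.9000″
λ: fractional minutes 0.86200 × 60 = 51.7200″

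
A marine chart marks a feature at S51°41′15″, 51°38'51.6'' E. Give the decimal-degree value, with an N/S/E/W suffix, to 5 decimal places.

51.68750° S, 51.64767° E

Latitude: 41′ + 15″ = 41.25000′; 51 + 41.25000/60 = 51.687500
Longitude: 51 + 38/60 + 51.6/3600 = 51.647667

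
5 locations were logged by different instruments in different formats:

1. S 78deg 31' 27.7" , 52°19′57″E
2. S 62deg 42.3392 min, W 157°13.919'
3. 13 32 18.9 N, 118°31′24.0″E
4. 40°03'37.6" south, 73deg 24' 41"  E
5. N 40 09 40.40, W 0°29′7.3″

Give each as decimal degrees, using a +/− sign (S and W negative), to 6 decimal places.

Point 1:
  Lat: 78 + 31/60 + 27.7/3600 = 78.5243611
  S ⇒ negate
  λ: 52° + 19/60 + 57/3600 = 52 + 0.316667 + 0.015833 = 52.3325000
  E → positive
Point 2:
  Latitude: 62 + 42.3392/60 = 62.7056533
  S → negative
  Lon: 13.919′ = 0.231983°; total 157.2319833
  W ⇒ negate
Point 3:
  Latitude: 13 + 32/60 + 18.9/3600 = 13.5385833
  N → positive
  Longitude: 118 + 31/60 + 24/3600 = 118.5233333
  E → positive
Point 4:
  φ: 40° + 3/60 + 37.6/3600 = 40 + 0.050000 + 0.010444 = 40.0604444
  S ⇒ negate
  Lon: 24′ + 41″ = 24.68333′; 73 + 24.68333/60 = 73.4113889
  E ⇒ keep positive
Point 5:
  Latitude: 9′ + 40.4″ = 9.67333′; 40 + 9.67333/60 = 40.1612222
  N ⇒ keep positive
  Lon: 0 + 29/60 + 7.3/3600 = 0.4853611
  hemisphere W, so the sign is −

1. -78.524361, 52.332500
2. -62.705653, -157.231983
3. 13.538583, 118.523333
4. -40.060444, 73.411389
5. 40.161222, -0.485361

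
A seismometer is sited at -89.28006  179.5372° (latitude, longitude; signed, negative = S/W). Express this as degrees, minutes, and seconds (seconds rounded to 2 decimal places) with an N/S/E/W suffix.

Latitude is negative → S; |value| = 89.280060
φ: 0.280060 × 60 = 16.80360′ → 16′, remainder × 60 = 48.2160″
Longitude: 0.537200° → 32.23200′; 0.23200 × 60 = 13.9200″

89°16′48.22″ S, 179°32′13.92″ E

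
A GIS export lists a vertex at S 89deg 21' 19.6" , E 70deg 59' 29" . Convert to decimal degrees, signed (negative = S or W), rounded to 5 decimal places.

-89.35544, 70.99139

Latitude: 21′ + 19.6″ = 21.32667′; 89 + 21.32667/60 = 89.355444
hemisphere S, so the sign is −
λ: 70 + 59/60 + 29/3600 = 70.991389
E → positive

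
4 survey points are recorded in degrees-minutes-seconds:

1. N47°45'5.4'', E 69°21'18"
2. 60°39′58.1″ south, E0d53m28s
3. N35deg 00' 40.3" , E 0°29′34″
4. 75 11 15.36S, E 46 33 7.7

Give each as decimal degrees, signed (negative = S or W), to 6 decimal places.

Point 1:
  φ: 47 + 45/60 + 5.4/3600 = 47.7515000
  N → positive
  Longitude: 69° + 21/60 + 18/3600 = 69 + 0.350000 + 0.005000 = 69.3550000
  E → positive
Point 2:
  φ: 39′ + 58.1″ = 39.96833′; 60 + 39.96833/60 = 60.6661389
  hemisphere S, so the sign is −
  Longitude: 0° + 53/60 + 28/3600 = 0 + 0.883333 + 0.007778 = 0.8911111
  E ⇒ keep positive
Point 3:
  Latitude: 0′ + 40.3″ = 0.67167′; 35 + 0.67167/60 = 35.0111944
  N → positive
  λ: 0° + 29/60 + 34/3600 = 0 + 0.483333 + 0.009444 = 0.4927778
  E → positive
Point 4:
  φ: 11′ + 15.36″ = 11.25600′; 75 + 11.25600/60 = 75.1876000
  S → negative
  λ: 33′ + 7.7″ = 33.12833′; 46 + 33.12833/60 = 46.5521389
  E ⇒ keep positive

1. 47.751500, 69.355000
2. -60.666139, 0.891111
3. 35.011194, 0.492778
4. -75.187600, 46.552139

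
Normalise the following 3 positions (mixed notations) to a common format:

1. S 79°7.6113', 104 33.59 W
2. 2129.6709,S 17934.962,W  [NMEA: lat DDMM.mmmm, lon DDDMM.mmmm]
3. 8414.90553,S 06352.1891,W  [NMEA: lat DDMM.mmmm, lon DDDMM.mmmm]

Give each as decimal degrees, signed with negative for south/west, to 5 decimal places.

Point 1:
  Lat: 7.6113′ = 0.126855°; total 79.126855
  hemisphere S, so the sign is −
  Longitude: 33.59′ = 0.559833°; total 104.559833
  W → negative
Point 2:
  Latitude: degrees = first 2 digits = 21, minutes = 29.6709; 21 + 29.6709/60 = 21.494515
  S → negative
  Lon: degrees = first 3 digits = 179, minutes = 34.962; 179 + 34.962/60 = 179.582700
  hemisphere W, so the sign is −
Point 3:
  φ: split at 2 digits → 84° and 14.90553′; 84 + 14.90553/60 = 84.248426
  S ⇒ negate
  Lon: split at 3 digits → 063° and 52.1891′; 63 + 52.1891/60 = 63.869818
  hemisphere W, so the sign is −

1. -79.12686, -104.55983
2. -21.49452, -179.58270
3. -84.24843, -63.86982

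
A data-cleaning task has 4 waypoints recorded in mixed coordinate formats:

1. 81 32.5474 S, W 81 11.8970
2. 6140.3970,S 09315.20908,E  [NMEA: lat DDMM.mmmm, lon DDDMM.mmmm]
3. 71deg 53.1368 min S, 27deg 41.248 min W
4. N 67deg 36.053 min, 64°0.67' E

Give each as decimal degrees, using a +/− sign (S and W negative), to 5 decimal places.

Point 1:
  Latitude: 81 + 32.5474/60 = 81.542457
  S → negative
  λ: 81 + 11.897/60 = 81.198283
  W ⇒ negate
Point 2:
  Latitude: degrees = first 2 digits = 61, minutes = 40.397; 61 + 40.397/60 = 61.673283
  hemisphere S, so the sign is −
  Longitude: degrees = first 3 digits = 93, minutes = 15.20908; 93 + 15.20908/60 = 93.253485
  E ⇒ keep positive
Point 3:
  Latitude: 53.1368′ = 0.885613°; total 71.885613
  S ⇒ negate
  Longitude: 27 + 41.248/60 = 27.687467
  W → negative
Point 4:
  φ: 67 + 36.053/60 = 67.600883
  N → positive
  Lon: 0.67′ = 0.011167°; total 64.011167
  E ⇒ keep positive

1. -81.54246, -81.19828
2. -61.67328, 93.25348
3. -71.88561, -27.68747
4. 67.60088, 64.01117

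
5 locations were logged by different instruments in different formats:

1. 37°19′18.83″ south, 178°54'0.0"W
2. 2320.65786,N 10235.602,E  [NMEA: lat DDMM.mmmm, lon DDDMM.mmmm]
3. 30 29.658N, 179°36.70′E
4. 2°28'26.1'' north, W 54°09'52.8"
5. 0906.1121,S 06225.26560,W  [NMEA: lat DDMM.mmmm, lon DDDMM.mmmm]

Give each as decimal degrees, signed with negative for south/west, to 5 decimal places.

Point 1:
  φ: 37 + 19/60 + 18.83/3600 = 37.321897
  hemisphere S, so the sign is −
  Lon: 178° + 54/60 + 0/3600 = 178 + 0.900000 + 0.000000 = 178.900000
  W ⇒ negate
Point 2:
  Latitude: degrees = first 2 digits = 23, minutes = 20.65786; 23 + 20.65786/60 = 23.344298
  N → positive
  Lon: split at 3 digits → 102° and 35.602′; 102 + 35.602/60 = 102.593367
  E → positive
Point 3:
  Latitude: 29.658′ = 0.494300°; total 30.494300
  N → positive
  Lon: 179 + 36.7/60 = 179.611667
  E → positive
Point 4:
  Lat: 28′ + 26.1″ = 28.43500′; 2 + 28.43500/60 = 2.473917
  N ⇒ keep positive
  λ: 54° + 9/60 + 52.8/3600 = 54 + 0.150000 + 0.014667 = 54.164667
  hemisphere W, so the sign is −
Point 5:
  Lat: split at 2 digits → 09° and 6.1121′; 9 + 6.1121/60 = 9.101868
  S → negative
  λ: degrees = first 3 digits = 62, minutes = 25.2656; 62 + 25.2656/60 = 62.421093
  W ⇒ negate

1. -37.32190, -178.90000
2. 23.34430, 102.59337
3. 30.49430, 179.61167
4. 2.47392, -54.16467
5. -9.10187, -62.42109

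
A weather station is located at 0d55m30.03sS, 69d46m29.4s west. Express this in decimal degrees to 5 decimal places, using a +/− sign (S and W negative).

-0.92501, -69.77483

Lat: 0 + 55/60 + 30.03/3600 = 0.925008
S → negative
Lon: 69° + 46/60 + 29.4/3600 = 69 + 0.766667 + 0.008167 = 69.774833
hemisphere W, so the sign is −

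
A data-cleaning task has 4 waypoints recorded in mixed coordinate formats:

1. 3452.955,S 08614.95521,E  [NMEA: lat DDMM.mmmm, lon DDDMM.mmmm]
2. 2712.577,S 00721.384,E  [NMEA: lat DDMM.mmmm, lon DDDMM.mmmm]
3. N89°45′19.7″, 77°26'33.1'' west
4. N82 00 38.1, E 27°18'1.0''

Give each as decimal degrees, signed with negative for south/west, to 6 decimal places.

1. -34.882583, 86.249254
2. -27.209617, 7.356400
3. 89.755472, -77.442528
4. 82.010583, 27.300278

Point 1:
  Latitude: degrees = first 2 digits = 34, minutes = 52.955; 34 + 52.955/60 = 34.8825833
  S ⇒ negate
  Longitude: split at 3 digits → 086° and 14.95521′; 86 + 14.95521/60 = 86.2492535
  E → positive
Point 2:
  Lat: degrees = first 2 digits = 27, minutes = 12.577; 27 + 12.577/60 = 27.2096167
  S → negative
  Longitude: degrees = first 3 digits = 7, minutes = 21.384; 7 + 21.384/60 = 7.3564000
  E ⇒ keep positive
Point 3:
  Latitude: 45′ + 19.7″ = 45.32833′; 89 + 45.32833/60 = 89.7554722
  N ⇒ keep positive
  λ: 77 + 26/60 + 33.1/3600 = 77.4425278
  W ⇒ negate
Point 4:
  Lat: 82° + 0/60 + 38.1/3600 = 82 + 0.000000 + 0.010583 = 82.0105833
  N ⇒ keep positive
  λ: 27° + 18/60 + 1/3600 = 27 + 0.300000 + 0.000278 = 27.3002778
  E ⇒ keep positive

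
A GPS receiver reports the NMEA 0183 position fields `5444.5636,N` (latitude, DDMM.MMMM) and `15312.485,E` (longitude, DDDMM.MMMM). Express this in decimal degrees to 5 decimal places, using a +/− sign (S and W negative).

Lat: degrees = first 2 digits = 54, minutes = 44.5636; 54 + 44.5636/60 = 54.742727
N → positive
Lon: degrees = first 3 digits = 153, minutes = 12.485; 153 + 12.485/60 = 153.208083
E → positive

54.74273, 153.20808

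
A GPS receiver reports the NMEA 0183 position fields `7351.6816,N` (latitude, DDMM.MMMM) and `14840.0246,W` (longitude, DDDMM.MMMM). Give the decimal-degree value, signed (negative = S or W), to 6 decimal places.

73.861360, -148.667077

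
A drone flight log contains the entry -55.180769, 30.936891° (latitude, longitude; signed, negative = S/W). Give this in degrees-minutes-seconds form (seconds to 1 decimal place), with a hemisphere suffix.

Latitude is negative → S; |value| = 55.180769
Latitude: 0.180769 × 60 = 10.84614′ → 10′, remainder × 60 = 50.768″
Lon: 0.936891 × 60 = 56.21346′ → 56′, remainder × 60 = 12.808″

55°10′50.8″ S, 30°56′12.8″ E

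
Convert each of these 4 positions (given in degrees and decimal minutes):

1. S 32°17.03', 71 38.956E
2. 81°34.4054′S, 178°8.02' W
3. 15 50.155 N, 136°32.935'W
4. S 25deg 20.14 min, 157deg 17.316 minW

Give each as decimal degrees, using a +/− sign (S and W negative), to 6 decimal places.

Point 1:
  Lat: 17.03′ = 0.283833°; total 32.2838333
  S ⇒ negate
  Lon: 71 + 38.956/60 = 71.6492667
  E ⇒ keep positive
Point 2:
  φ: 34.4054′ = 0.573423°; total 81.5734233
  hemisphere S, so the sign is −
  Longitude: 178 + 8.02/60 = 178.1336667
  hemisphere W, so the sign is −
Point 3:
  Latitude: 15 + 50.155/60 = 15.8359167
  N ⇒ keep positive
  Lon: 136 + 32.935/60 = 136.5489167
  hemisphere W, so the sign is −
Point 4:
  Latitude: 20.14′ = 0.335667°; total 25.3356667
  S → negative
  λ: 17.316′ = 0.288600°; total 157.2886000
  hemisphere W, so the sign is −

1. -32.283833, 71.649267
2. -81.573423, -178.133667
3. 15.835917, -136.548917
4. -25.335667, -157.288600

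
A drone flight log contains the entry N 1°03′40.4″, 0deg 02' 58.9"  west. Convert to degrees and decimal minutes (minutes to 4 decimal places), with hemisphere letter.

1° 3.6733′ N, 0° 2.9817′ W

φ: 3 + 40.4/60 = 3.673333′
Lon: seconds/60 = 0.98167; minutes = 2 + 0.98167 = 2.981667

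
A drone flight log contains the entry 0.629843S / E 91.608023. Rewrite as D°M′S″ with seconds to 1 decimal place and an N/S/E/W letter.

0°37′47.4″ S, 91°36′28.9″ E

Lat: 0.629843° → 37.79058′; 0.79058 × 60 = 47.435″
λ: whole degrees 91; 36.48138′ → 36′ and 28.883″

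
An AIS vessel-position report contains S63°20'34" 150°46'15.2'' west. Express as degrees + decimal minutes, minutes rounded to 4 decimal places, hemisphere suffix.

Lat: 20 + 34/60 = 20.566667′
λ: 46 + 15.2/60 = 46.253333′

63° 20.5667′ S, 150° 46.2533′ W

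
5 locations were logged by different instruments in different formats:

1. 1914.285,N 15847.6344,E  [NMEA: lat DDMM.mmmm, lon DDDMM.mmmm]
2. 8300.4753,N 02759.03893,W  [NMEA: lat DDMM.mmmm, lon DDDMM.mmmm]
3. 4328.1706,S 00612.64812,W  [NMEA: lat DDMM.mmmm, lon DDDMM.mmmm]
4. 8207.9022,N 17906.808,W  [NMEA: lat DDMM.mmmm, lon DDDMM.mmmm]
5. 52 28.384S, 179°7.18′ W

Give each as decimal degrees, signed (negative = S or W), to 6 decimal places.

1. 19.238083, 158.793907
2. 83.007922, -27.983982
3. -43.469510, -6.210802
4. 82.131703, -179.113467
5. -52.473067, -179.119667

Point 1:
  Lat: degrees = first 2 digits = 19, minutes = 14.285; 19 + 14.285/60 = 19.2380833
  N → positive
  λ: split at 3 digits → 158° and 47.6344′; 158 + 47.6344/60 = 158.7939067
  E → positive
Point 2:
  Lat: split at 2 digits → 83° and 0.4753′; 83 + 0.4753/60 = 83.0079217
  N ⇒ keep positive
  Longitude: degrees = first 3 digits = 27, minutes = 59.03893; 27 + 59.03893/60 = 27.9839822
  hemisphere W, so the sign is −
Point 3:
  Lat: degrees = first 2 digits = 43, minutes = 28.1706; 43 + 28.1706/60 = 43.4695100
  hemisphere S, so the sign is −
  λ: split at 3 digits → 006° and 12.64812′; 6 + 12.64812/60 = 6.2108020
  W → negative
Point 4:
  Latitude: degrees = first 2 digits = 82, minutes = 7.9022; 82 + 7.9022/60 = 82.1317033
  N → positive
  Longitude: degrees = first 3 digits = 179, minutes = 6.808; 179 + 6.808/60 = 179.1134667
  W ⇒ negate
Point 5:
  Lat: 28.384′ = 0.473067°; total 52.4730667
  S ⇒ negate
  Lon: 7.18′ = 0.119667°; total 179.1196667
  hemisphere W, so the sign is −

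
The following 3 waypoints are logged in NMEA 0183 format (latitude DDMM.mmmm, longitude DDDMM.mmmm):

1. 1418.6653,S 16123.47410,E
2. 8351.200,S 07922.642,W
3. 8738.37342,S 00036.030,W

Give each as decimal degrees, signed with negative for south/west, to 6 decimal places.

1. -14.311088, 161.391235
2. -83.853333, -79.377367
3. -87.639557, -0.600500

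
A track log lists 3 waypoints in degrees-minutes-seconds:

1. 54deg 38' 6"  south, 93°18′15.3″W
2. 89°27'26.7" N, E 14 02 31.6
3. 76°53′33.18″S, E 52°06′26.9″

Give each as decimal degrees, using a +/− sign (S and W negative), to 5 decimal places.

1. -54.63500, -93.30425
2. 89.45742, 14.04211
3. -76.89255, 52.10747

Point 1:
  φ: 54° + 38/60 + 6/3600 = 54 + 0.633333 + 0.001667 = 54.635000
  hemisphere S, so the sign is −
  Longitude: 18′ + 15.3″ = 18.25500′; 93 + 18.25500/60 = 93.304250
  W → negative
Point 2:
  Latitude: 89° + 27/60 + 26.7/3600 = 89 + 0.450000 + 0.007417 = 89.457417
  N → positive
  Lon: 2′ + 31.6″ = 2.52667′; 14 + 2.52667/60 = 14.042111
  E ⇒ keep positive
Point 3:
  Lat: 53′ + 33.18″ = 53.55300′; 76 + 53.55300/60 = 76.892550
  hemisphere S, so the sign is −
  λ: 52 + 6/60 + 26.9/3600 = 52.107472
  E → positive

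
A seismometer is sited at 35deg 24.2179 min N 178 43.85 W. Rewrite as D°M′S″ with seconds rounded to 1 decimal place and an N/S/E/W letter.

35°24′13.1″ N, 178°43′51.0″ W

Lat: fractional minutes 0.21790 × 60 = 13.074″
Longitude: fractional minutes 0.85000 × 60 = 51.000″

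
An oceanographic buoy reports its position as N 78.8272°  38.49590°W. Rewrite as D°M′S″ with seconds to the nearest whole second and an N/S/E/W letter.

78°49′38″ N, 38°29′45″ W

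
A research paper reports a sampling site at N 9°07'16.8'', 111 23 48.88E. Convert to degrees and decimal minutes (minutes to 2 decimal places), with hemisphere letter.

φ: 7 + 16.8/60 = 7.2800′
Lon: 23 + 48.88/60 = 23.8147′

9° 7.28′ N, 111° 23.81′ E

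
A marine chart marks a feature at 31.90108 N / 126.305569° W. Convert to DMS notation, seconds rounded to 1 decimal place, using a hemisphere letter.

φ: whole degrees 31; 54.06480′ → 54′ and 3.888″
Lon: whole degrees 126; 18.33414′ → 18′ and 20.048″

31°54′3.9″ N, 126°18′20.0″ W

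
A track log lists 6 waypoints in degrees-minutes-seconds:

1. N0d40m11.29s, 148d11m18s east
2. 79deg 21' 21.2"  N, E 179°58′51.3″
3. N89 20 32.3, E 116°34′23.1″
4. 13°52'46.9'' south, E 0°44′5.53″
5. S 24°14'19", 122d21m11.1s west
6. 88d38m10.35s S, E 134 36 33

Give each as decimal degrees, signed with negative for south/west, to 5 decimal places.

1. 0.66980, 148.18833
2. 79.35589, 179.98092
3. 89.34231, 116.57308
4. -13.87969, 0.73487
5. -24.23861, -122.35308
6. -88.63621, 134.60917

Point 1:
  Latitude: 40′ + 11.29″ = 40.18817′; 0 + 40.18817/60 = 0.669803
  N ⇒ keep positive
  Lon: 11′ + 18″ = 11.30000′; 148 + 11.30000/60 = 148.188333
  E → positive
Point 2:
  Latitude: 79° + 21/60 + 21.2/3600 = 79 + 0.350000 + 0.005889 = 79.355889
  N → positive
  Lon: 179° + 58/60 + 51.3/3600 = 179 + 0.966667 + 0.014250 = 179.980917
  E ⇒ keep positive
Point 3:
  Latitude: 20′ + 32.3″ = 20.53833′; 89 + 20.53833/60 = 89.342306
  N ⇒ keep positive
  λ: 116 + 34/60 + 23.1/3600 = 116.573083
  E → positive
Point 4:
  Lat: 52′ + 46.9″ = 52.78167′; 13 + 52.78167/60 = 13.879694
  S ⇒ negate
  λ: 0° + 44/60 + 5.53/3600 = 0 + 0.733333 + 0.001536 = 0.734869
  E ⇒ keep positive
Point 5:
  Lat: 24° + 14/60 + 19/3600 = 24 + 0.233333 + 0.005278 = 24.238611
  S ⇒ negate
  λ: 122° + 21/60 + 11.1/3600 = 122 + 0.350000 + 0.003083 = 122.353083
  W → negative
Point 6:
  Lat: 88 + 38/60 + 10.35/3600 = 88.636208
  hemisphere S, so the sign is −
  Lon: 134° + 36/60 + 33/3600 = 134 + 0.600000 + 0.009167 = 134.609167
  E → positive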